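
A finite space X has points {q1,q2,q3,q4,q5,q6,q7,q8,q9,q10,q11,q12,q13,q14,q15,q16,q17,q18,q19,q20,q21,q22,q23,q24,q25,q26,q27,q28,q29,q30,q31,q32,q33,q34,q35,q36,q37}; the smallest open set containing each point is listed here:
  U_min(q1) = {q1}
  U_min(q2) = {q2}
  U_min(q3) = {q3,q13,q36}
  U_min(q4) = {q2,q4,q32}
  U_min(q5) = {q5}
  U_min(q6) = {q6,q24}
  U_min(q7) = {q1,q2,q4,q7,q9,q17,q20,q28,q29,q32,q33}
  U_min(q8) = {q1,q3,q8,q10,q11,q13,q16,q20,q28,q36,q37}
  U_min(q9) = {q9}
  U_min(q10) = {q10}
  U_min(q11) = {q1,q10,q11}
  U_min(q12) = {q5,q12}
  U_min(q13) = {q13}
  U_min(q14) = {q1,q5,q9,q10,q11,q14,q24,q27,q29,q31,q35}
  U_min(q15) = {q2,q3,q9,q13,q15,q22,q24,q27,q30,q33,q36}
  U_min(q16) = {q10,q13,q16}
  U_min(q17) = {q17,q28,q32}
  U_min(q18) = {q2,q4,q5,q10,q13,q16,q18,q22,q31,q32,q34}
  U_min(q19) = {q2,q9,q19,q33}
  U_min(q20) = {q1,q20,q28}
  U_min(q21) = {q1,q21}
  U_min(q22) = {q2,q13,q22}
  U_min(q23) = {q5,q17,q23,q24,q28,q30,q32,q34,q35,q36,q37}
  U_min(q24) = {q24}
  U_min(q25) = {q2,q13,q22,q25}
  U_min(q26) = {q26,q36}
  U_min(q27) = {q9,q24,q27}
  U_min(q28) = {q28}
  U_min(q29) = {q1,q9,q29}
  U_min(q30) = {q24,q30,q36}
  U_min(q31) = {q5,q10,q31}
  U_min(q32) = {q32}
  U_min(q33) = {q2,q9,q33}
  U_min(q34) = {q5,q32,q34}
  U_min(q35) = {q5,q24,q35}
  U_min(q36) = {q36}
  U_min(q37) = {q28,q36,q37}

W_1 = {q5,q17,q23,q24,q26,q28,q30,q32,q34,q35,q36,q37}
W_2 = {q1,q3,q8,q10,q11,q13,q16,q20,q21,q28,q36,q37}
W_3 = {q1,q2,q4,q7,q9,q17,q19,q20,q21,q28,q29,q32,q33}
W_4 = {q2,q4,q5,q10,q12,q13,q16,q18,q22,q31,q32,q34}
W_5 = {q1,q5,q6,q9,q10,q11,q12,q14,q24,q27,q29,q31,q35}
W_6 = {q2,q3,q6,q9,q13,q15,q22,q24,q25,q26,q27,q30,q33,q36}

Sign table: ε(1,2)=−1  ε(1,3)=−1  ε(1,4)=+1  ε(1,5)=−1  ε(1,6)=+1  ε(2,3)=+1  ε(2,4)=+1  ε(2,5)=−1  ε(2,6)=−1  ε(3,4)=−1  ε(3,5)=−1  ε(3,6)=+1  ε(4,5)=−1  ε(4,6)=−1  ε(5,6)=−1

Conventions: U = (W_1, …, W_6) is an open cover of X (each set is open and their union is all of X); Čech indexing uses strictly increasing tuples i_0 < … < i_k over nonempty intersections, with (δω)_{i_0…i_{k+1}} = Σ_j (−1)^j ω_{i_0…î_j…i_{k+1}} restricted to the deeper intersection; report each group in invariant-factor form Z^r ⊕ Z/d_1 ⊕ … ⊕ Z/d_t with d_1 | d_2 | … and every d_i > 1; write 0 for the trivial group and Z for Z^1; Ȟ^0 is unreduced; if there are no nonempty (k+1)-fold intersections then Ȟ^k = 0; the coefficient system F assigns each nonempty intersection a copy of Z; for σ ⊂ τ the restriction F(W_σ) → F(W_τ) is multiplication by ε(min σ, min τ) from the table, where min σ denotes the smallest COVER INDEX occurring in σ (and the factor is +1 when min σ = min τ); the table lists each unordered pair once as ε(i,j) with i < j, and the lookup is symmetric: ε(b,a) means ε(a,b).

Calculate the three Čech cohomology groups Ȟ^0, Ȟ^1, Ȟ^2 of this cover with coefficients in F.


Ȟ^0 = 0, Ȟ^1 = Z/2, Ȟ^2 = Z

cover nerve:
  W12={q28,q36,q37} W13={q17,q28,q32} W14={q5,q32,q34} W15={q5,q24,q35} W16={q24,q26,q30,q36} W23={q1,q20,q21,q28} W24={q10,q13,q16} W25={q1,q10,q11} W26={q3,q13,q36} W34={q2,q4,q32} W35={q1,q9,q29} W36={q2,q9,q33} W45={q5,q10,q12,q31} W46={q2,q13,q22} W56={q6,q9,q24,q27}
  W123={q28} W126={q36} W134={q32} W145={q5} W156={q24} W235={q1} W245={q10} W246={q13} W346={q2} W356={q9}
C dims 6,15,10; δ0: rk 6, SNF 1^5·2; δ1: rk 9, SNF 1^9
Ȟ^0: (6−6)−0=0 ⇒ 0
Ȟ^1: (15−9)−6=0 plus torsion [2] ⇒ Z/2
Ȟ^2: (10−0)−9=1 ⇒ Z


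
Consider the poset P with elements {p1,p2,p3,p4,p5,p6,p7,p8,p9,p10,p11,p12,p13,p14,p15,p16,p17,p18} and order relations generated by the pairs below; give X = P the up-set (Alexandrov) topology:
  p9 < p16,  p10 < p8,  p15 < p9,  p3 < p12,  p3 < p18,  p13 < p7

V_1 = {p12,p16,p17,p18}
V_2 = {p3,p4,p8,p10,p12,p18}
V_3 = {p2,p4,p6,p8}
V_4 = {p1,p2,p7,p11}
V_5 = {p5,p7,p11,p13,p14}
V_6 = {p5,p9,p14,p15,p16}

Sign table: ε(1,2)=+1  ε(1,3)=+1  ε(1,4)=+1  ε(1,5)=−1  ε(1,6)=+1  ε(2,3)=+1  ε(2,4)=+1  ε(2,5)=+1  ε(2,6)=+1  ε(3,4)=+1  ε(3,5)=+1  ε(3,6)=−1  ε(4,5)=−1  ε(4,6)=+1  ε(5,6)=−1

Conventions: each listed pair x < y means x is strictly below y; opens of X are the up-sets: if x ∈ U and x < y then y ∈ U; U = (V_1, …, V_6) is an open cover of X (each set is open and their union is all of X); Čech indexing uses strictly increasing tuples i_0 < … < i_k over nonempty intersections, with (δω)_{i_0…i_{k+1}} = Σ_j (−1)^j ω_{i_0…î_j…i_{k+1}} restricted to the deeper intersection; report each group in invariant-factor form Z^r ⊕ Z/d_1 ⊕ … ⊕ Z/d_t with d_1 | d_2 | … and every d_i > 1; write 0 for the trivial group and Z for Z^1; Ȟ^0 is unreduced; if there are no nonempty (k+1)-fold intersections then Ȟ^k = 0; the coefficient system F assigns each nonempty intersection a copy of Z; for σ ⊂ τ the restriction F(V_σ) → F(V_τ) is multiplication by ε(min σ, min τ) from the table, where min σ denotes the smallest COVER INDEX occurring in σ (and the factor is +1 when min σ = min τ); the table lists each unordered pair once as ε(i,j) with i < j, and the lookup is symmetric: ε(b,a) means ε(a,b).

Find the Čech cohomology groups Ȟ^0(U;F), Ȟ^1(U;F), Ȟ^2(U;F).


Ȟ^0(U;F) ≅ Z, Ȟ^1(U;F) ≅ Z, Ȟ^2(U;F) ≅ 0

intersection data:
  V12={p12,p18} V16={p16} V23={p4,p8} V34={p2} V45={p7,p11} V56={p5,p14}
C dims 6,6; δ0: rk 5, SNF 1^5
Ȟ^0 = (6 − 5) − 0 = 1, so Ȟ^0 ≅ Z
Ȟ^1 = (6 − 0) − 5 = 1, so Ȟ^1 ≅ Z
Ȟ^2 = (0 − 0) − 0 = 0, so Ȟ^2 ≅ 0


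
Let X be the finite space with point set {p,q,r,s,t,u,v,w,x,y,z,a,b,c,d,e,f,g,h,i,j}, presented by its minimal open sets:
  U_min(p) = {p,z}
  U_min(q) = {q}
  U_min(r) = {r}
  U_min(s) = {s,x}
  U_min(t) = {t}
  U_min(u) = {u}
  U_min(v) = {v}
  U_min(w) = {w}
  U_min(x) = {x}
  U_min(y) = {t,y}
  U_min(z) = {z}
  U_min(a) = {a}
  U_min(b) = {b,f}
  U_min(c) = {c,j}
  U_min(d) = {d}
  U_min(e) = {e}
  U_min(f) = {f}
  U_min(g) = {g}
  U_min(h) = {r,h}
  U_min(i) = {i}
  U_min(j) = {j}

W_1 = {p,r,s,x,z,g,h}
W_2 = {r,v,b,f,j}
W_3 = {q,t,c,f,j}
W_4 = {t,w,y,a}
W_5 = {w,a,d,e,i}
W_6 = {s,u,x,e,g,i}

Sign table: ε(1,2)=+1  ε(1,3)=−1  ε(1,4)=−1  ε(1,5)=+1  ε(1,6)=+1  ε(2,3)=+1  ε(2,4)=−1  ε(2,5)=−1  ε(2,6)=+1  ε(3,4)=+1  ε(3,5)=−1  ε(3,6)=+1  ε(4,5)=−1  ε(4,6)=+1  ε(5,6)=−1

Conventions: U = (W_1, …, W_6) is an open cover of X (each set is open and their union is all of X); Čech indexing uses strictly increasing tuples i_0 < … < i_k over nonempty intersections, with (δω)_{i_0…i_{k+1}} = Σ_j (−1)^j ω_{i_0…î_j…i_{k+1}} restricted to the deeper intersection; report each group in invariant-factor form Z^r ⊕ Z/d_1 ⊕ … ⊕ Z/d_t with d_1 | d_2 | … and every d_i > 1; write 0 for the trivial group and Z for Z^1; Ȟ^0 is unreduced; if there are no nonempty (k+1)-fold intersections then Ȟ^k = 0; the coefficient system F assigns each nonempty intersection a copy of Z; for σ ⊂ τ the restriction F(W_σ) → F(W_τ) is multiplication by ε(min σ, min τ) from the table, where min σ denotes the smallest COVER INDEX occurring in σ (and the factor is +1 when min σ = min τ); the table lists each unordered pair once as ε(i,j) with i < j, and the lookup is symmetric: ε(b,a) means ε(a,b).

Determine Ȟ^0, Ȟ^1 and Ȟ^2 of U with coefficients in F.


Ȟ^0(U;F) ≅ Z; Ȟ^1(U;F) ≅ Z; Ȟ^2(U;F) ≅ 0

nonempty intersections:
  W12={r} W16={s,x,g} W23={f,j} W34={t} W45={w,a} W56={e,i}
C dims 6,6; δ0: rk 5, SNF 1^5
Ȟ^0: (6−5)−0=1 ⇒ Z
Ȟ^1: (6−0)−5=1 ⇒ Z
Ȟ^2: (0−0)−0=0 ⇒ 0


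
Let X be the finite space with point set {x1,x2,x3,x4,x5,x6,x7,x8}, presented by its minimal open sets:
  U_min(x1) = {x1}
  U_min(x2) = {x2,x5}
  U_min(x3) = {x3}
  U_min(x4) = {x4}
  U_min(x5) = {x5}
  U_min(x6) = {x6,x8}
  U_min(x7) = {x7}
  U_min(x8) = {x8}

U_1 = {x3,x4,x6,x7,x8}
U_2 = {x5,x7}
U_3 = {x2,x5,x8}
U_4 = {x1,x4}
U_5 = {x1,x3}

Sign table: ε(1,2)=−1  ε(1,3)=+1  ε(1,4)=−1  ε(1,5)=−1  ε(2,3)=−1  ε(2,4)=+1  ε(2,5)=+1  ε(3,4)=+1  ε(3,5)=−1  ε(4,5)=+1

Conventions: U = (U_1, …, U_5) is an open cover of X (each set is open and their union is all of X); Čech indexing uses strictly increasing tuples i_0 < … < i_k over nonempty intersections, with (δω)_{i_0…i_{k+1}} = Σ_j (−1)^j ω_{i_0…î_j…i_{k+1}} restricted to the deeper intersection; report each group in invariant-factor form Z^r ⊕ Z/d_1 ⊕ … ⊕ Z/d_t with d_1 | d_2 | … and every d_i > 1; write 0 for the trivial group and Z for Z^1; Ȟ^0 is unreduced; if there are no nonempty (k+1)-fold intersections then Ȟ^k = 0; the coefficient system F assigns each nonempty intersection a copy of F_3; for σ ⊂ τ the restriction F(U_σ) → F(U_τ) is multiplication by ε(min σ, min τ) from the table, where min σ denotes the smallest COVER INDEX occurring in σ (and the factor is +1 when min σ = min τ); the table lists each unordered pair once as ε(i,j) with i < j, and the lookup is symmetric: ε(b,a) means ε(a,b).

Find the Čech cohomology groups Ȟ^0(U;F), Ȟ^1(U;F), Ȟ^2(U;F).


nonempty overlaps:
  U12={x7} U13={x8} U14={x4} U15={x3} U23={x5} U45={x1}
C dims 5,6; δ0: rk_F3 4
degree 0: 5−4−0 = 1 → Ȟ^0 ≅ Z/3
degree 1: 6−0−4 = 2 → Ȟ^1 ≅ Z/3 ⊕ Z/3
degree 2: 0−0−0 = 0 → Ȟ^2 ≅ 0

Ȟ^0 = Z/3, Ȟ^1 = Z/3 ⊕ Z/3 and Ȟ^2 = 0


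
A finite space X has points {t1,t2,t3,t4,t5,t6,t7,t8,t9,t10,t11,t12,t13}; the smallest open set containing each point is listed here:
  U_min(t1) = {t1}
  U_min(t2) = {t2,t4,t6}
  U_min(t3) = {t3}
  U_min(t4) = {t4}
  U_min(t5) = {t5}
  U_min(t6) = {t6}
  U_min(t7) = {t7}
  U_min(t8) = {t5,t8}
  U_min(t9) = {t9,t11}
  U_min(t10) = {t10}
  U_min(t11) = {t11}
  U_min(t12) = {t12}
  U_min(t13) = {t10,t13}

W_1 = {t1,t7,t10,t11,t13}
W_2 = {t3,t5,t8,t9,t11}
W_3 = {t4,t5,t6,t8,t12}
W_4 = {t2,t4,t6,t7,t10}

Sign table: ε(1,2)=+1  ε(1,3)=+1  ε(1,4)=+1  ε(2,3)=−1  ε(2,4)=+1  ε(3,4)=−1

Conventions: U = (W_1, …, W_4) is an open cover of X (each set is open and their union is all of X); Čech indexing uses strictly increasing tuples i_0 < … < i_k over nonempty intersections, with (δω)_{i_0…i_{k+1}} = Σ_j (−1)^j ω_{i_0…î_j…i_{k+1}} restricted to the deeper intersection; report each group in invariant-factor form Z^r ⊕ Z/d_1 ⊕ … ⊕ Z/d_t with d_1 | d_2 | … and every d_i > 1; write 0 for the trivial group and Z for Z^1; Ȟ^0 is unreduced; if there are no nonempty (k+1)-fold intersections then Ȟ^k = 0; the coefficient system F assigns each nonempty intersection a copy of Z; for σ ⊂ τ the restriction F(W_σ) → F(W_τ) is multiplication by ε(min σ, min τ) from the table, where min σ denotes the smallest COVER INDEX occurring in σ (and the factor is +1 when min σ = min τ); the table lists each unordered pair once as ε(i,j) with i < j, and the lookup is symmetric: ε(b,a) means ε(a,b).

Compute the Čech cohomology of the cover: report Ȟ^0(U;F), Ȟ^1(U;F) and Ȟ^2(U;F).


nerve simplices:
  W12={t11} W14={t7,t10} W23={t5,t8} W34={t4,t6}
C dims 4,4; δ0: rk 3, SNF 1^3
degree 0: 4−3−0 = 1 → Ȟ^0 ≅ Z
degree 1: 4−0−3 = 1 → Ȟ^1 ≅ Z
degree 2: 0−0−0 = 0 → Ȟ^2 ≅ 0

Ȟ^0 = Z, Ȟ^1 = Z, Ȟ^2 = 0


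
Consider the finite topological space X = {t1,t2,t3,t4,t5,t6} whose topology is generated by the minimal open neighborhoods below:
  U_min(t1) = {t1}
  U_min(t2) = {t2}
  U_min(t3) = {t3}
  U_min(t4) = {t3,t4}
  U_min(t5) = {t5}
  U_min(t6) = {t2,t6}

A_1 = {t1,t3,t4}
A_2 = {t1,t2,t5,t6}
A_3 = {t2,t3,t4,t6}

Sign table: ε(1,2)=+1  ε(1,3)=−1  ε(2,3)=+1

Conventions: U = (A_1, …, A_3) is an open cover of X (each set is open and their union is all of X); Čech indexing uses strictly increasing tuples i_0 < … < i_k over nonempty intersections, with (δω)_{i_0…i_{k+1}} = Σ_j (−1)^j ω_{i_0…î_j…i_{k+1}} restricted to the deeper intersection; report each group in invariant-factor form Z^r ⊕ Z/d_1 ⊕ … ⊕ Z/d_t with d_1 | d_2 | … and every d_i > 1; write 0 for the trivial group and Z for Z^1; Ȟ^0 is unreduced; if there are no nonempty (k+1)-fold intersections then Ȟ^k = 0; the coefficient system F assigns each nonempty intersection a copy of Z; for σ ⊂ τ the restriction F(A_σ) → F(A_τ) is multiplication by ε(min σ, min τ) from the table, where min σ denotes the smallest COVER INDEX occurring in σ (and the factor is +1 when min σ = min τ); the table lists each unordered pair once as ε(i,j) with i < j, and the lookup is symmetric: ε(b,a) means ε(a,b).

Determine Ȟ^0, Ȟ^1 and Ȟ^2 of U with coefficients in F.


Ȟ^0(U;F) ≅ 0,  Ȟ^1(U;F) ≅ Z/2,  Ȟ^2(U;F) ≅ 0

nerve simplices:
  A12={t1} A13={t3,t4} A23={t2,t6}
C dims 3,3; δ0: rk 3, SNF 1^2·2
degree 0: 3−3−0 = 0 → Ȟ^0 ≅ 0
degree 1: 3−0−3 = 0 plus torsion [2] → Ȟ^1 ≅ Z/2
degree 2: 0−0−0 = 0 → Ȟ^2 ≅ 0


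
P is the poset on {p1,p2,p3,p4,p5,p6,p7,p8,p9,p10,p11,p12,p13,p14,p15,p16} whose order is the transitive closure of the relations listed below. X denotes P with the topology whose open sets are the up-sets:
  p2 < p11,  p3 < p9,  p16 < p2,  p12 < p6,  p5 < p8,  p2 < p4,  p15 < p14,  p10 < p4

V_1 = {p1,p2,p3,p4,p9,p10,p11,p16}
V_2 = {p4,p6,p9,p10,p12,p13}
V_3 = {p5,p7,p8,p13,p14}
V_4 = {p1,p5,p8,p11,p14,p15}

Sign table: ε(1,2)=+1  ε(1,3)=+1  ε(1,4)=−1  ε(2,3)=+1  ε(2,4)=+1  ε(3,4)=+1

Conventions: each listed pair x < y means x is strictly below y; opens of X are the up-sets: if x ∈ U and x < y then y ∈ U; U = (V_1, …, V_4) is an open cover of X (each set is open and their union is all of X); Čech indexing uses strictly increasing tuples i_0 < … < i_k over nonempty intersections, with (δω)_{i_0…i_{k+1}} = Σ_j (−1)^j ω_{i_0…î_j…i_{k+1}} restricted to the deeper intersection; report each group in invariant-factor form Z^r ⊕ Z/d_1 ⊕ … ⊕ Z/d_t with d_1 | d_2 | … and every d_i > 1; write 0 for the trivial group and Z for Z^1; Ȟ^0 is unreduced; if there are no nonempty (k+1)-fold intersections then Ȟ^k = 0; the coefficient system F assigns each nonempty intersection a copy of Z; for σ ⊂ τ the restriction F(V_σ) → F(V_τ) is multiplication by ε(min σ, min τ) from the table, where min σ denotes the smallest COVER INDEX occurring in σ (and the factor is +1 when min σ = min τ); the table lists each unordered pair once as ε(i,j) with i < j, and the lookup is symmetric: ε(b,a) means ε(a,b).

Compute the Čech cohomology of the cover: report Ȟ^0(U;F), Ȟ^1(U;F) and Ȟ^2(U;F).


Ȟ^0 = 0; Ȟ^1 = Z/2; Ȟ^2 = 0

nonempty intersections:
  V12={p4,p9,p10} V14={p1,p11} V23={p13} V34={p5,p8,p14}
C dims 4,4; δ0: rk 4, SNF 1^3·2
Ȟ^0: (4−4)−0=0 ⇒ 0
Ȟ^1: (4−0)−4=0 plus torsion [2] ⇒ Z/2
Ȟ^2: (0−0)−0=0 ⇒ 0


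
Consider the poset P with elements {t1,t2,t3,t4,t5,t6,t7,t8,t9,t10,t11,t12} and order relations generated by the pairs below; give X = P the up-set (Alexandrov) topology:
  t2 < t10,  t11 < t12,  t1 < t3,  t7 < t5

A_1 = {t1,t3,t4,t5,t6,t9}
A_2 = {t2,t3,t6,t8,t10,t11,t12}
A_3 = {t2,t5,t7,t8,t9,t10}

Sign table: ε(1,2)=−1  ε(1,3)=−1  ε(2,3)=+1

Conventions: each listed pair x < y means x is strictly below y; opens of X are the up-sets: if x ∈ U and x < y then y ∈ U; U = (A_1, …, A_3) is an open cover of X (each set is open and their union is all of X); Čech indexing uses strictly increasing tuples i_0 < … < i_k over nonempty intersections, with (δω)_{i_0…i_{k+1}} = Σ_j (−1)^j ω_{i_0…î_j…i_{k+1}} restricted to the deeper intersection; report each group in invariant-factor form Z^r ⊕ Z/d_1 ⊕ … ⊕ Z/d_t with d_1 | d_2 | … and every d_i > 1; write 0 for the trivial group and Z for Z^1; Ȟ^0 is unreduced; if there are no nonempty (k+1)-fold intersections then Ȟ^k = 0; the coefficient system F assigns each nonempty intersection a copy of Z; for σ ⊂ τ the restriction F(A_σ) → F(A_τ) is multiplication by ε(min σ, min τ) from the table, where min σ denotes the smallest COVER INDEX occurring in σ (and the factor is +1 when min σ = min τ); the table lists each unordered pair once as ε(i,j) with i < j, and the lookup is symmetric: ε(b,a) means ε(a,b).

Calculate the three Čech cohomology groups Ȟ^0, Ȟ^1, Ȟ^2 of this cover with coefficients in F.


nerve of the cover:
  A12={t3,t6} A13={t5,t9} A23={t2,t8,t10}
C dims 3,3; δ0: rk 2, SNF 1^2
Ȟ^0 = (3 − 2) − 0 = 1, so Ȟ^0 ≅ Z
Ȟ^1 = (3 − 0) − 2 = 1, so Ȟ^1 ≅ Z
Ȟ^2 = (0 − 0) − 0 = 0, so Ȟ^2 ≅ 0

Ȟ^0(U;F) ≅ Z,  Ȟ^1(U;F) ≅ Z,  Ȟ^2(U;F) ≅ 0


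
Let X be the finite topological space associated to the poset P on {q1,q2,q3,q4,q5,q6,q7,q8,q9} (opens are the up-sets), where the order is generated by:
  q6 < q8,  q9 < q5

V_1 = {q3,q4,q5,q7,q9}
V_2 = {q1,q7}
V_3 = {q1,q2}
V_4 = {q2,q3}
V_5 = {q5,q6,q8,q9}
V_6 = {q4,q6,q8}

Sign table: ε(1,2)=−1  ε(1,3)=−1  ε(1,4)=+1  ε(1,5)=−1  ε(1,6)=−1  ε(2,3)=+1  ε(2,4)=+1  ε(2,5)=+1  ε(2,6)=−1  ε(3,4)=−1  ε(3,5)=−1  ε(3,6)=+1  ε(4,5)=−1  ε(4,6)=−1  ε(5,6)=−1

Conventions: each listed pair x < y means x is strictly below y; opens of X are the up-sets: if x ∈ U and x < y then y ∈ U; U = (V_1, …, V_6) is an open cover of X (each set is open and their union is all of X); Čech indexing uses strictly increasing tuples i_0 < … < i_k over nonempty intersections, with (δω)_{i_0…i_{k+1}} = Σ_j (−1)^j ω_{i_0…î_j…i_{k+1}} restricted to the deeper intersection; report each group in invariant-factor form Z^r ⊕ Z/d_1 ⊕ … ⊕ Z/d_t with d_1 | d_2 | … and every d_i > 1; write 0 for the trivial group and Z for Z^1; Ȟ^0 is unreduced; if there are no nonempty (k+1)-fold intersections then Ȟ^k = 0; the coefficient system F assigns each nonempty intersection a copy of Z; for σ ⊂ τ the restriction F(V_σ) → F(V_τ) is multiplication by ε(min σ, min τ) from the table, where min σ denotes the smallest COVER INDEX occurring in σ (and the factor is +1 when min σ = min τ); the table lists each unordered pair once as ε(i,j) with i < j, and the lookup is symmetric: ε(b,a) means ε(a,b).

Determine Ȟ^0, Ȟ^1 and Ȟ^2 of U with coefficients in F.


cover nerve:
  V12={q7} V14={q3} V15={q5,q9} V16={q4} V23={q1} V34={q2} V56={q6,q8}
C dims 6,7; δ0: rk 6, SNF 1^5·2
Ȟ^0: (6−6)−0=0 ⇒ 0
Ȟ^1: (7−0)−6=1 plus torsion [2] ⇒ Z ⊕ Z/2
Ȟ^2: (0−0)−0=0 ⇒ 0

Ȟ^0(U;F) ≅ 0,  Ȟ^1(U;F) ≅ Z ⊕ Z/2,  Ȟ^2(U;F) ≅ 0


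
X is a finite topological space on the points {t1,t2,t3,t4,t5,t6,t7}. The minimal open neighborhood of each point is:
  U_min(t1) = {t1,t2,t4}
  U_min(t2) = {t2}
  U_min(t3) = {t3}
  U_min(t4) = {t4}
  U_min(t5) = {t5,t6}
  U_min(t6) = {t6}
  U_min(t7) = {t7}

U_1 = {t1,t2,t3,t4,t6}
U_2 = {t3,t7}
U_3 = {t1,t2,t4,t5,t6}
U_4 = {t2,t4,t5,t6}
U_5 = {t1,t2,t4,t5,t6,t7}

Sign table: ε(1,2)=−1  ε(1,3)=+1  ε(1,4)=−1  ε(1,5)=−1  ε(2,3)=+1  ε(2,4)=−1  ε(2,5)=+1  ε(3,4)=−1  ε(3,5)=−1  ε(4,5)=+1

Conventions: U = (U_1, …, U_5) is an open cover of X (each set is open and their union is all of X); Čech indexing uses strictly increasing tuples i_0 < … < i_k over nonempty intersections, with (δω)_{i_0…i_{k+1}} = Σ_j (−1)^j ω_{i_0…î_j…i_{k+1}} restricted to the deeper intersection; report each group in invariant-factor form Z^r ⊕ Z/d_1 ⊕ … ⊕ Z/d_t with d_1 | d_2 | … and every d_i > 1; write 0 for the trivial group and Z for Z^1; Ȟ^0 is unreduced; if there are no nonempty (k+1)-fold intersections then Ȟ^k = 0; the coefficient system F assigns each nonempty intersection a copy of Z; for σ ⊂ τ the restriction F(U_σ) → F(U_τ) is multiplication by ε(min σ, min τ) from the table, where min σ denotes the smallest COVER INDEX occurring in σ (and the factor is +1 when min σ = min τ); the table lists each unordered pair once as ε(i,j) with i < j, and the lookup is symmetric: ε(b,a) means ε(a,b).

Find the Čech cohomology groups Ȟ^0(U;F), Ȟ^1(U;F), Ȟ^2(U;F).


Ȟ^0 = Z; Ȟ^1 = Z; Ȟ^2 = 0

cover nerve:
  U12={t3} U13={t1,t2,t4,t6} U14={t2,t4,t6} U15={t1,t2,t4,t6} U25={t7} U34={t2,t4,t5,t6} U35={t1,t2,t4,t5,t6} U45={t2,t4,t5,t6}
  U134={t2,t4,t6} U135={t1,t2,t4,t6} U145={t2,t4,t6} U345={t2,t4,t5,t6}
  U1345={t2,t4,t6}
C dims 5,8,4,1; δ0: rk 4, SNF 1^4; δ1: rk 3, SNF 1^3; δ2: rk 1, SNF 1^1
Ȟ^0: (5−4)−0=1 ⇒ Z
Ȟ^1: (8−3)−4=1 ⇒ Z
Ȟ^2: (4−1)−3=0 ⇒ 0


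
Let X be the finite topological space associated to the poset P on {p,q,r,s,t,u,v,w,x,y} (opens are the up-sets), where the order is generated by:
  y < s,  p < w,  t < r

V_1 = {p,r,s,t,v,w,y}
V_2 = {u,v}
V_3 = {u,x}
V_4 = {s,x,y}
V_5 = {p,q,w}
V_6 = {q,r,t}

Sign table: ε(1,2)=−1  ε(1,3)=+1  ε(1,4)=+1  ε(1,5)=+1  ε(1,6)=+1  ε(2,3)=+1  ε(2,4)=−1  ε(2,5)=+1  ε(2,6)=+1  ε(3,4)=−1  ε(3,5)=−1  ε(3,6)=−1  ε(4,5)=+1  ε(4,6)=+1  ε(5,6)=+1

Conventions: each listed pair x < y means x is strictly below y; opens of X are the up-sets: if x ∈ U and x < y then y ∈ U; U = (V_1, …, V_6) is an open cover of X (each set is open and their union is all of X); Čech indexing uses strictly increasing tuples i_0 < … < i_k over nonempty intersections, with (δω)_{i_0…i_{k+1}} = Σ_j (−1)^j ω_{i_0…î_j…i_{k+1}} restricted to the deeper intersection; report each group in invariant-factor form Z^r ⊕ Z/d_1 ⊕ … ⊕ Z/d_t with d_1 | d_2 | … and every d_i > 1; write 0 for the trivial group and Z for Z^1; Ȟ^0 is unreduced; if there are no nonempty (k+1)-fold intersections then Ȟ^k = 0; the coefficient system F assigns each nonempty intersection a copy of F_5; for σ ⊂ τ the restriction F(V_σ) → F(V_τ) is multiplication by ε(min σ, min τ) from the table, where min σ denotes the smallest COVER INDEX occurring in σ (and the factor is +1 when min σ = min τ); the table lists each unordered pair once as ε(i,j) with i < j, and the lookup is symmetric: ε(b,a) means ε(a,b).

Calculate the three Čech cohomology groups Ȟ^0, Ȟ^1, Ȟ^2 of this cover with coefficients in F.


nonempty intersections:
  V12={v} V14={s,y} V15={p,w} V16={r,t} V23={u} V34={x} V56={q}
C dims 6,7; δ0: rk_F5 5
Ȟ^0: (6−5)−0=1 ⇒ Z/5
Ȟ^1: (7−0)−5=2 ⇒ Z/5 ⊕ Z/5
Ȟ^2: (0−0)−0=0 ⇒ 0

Ȟ^0 = Z/5; Ȟ^1 = Z/5 ⊕ Z/5; Ȟ^2 = 0


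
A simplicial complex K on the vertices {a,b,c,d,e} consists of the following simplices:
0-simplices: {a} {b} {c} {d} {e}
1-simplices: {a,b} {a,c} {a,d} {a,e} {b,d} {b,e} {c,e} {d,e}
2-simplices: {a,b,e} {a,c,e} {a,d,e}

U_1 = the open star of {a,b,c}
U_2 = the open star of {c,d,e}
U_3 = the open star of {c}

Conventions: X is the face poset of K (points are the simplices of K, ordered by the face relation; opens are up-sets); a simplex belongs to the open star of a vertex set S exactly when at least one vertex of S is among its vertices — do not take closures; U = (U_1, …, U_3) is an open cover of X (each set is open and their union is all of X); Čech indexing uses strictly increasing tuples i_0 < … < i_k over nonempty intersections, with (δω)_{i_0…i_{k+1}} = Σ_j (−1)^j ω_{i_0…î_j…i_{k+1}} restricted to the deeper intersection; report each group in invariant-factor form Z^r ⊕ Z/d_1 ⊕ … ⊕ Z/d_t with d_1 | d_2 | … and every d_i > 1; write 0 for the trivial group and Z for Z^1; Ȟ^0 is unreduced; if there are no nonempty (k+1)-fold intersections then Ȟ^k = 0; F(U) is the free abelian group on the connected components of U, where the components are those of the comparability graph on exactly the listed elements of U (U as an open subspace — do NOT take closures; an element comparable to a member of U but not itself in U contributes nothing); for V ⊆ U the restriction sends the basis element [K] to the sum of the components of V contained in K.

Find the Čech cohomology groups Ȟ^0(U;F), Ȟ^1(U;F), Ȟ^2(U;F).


Ȟ^0 = Z, Ȟ^1 = Z, Ȟ^2 = 0

nonempty overlaps:
  U1={{a},{b},{c},{a,b},{a,c},{a,d},{a,e},{b,d},{b,e},{c,e},{a,b,e},{a,c,e},{a,d,e}} U2={{c},{d},{e},{a,c},{a,d},{a,e},{b,d},{b,e},{c,e},{d,e},{a,b,e},{a,c,e},{a,d,e}} U3={{c},{a,c},{c,e},{a,c,e}}
  U12={{c},{a,c},{a,d},{a,e},{b,d},{b,e},{c,e},{a,b,e},{a,c,e},{a,d,e}} U13={{c},{a,c},{c,e},{a,c,e}} U23={{c},{a,c},{c,e},{a,c,e}}
  U123={{c},{a,c},{c,e},{a,c,e}}
components per intersection:
  U1: {{a},{b},{c},{a,b},{a,c},{a,d},{a,e},{b,d},{b,e},{c,e},{a,b,e},{a,c,e},{a,d,e}}
  U2: {{c},{d},{e},{a,c},{a,d},{a,e},{b,d},{b,e},{c,e},{d,e},{a,b,e},{a,c,e},{a,d,e}}
  U3: {{c},{a,c},{c,e},{a,c,e}}
  U12: {{c},{a,c},{a,d},{a,e},{b,e},{c,e},{a,b,e},{a,c,e},{a,d,e}} {{b,d}}
  U13: {{c},{a,c},{c,e},{a,c,e}}
  U23: {{c},{a,c},{c,e},{a,c,e}}
  U123: {{c},{a,c},{c,e},{a,c,e}}
C dims 3,4,1; δ0: rk 2, SNF 1^2; δ1: rk 1, SNF 1^1
degree 0: 3−2−0 = 1 → Ȟ^0 ≅ Z
degree 1: 4−1−2 = 1 → Ȟ^1 ≅ Z
degree 2: 1−0−1 = 0 → Ȟ^2 ≅ 0


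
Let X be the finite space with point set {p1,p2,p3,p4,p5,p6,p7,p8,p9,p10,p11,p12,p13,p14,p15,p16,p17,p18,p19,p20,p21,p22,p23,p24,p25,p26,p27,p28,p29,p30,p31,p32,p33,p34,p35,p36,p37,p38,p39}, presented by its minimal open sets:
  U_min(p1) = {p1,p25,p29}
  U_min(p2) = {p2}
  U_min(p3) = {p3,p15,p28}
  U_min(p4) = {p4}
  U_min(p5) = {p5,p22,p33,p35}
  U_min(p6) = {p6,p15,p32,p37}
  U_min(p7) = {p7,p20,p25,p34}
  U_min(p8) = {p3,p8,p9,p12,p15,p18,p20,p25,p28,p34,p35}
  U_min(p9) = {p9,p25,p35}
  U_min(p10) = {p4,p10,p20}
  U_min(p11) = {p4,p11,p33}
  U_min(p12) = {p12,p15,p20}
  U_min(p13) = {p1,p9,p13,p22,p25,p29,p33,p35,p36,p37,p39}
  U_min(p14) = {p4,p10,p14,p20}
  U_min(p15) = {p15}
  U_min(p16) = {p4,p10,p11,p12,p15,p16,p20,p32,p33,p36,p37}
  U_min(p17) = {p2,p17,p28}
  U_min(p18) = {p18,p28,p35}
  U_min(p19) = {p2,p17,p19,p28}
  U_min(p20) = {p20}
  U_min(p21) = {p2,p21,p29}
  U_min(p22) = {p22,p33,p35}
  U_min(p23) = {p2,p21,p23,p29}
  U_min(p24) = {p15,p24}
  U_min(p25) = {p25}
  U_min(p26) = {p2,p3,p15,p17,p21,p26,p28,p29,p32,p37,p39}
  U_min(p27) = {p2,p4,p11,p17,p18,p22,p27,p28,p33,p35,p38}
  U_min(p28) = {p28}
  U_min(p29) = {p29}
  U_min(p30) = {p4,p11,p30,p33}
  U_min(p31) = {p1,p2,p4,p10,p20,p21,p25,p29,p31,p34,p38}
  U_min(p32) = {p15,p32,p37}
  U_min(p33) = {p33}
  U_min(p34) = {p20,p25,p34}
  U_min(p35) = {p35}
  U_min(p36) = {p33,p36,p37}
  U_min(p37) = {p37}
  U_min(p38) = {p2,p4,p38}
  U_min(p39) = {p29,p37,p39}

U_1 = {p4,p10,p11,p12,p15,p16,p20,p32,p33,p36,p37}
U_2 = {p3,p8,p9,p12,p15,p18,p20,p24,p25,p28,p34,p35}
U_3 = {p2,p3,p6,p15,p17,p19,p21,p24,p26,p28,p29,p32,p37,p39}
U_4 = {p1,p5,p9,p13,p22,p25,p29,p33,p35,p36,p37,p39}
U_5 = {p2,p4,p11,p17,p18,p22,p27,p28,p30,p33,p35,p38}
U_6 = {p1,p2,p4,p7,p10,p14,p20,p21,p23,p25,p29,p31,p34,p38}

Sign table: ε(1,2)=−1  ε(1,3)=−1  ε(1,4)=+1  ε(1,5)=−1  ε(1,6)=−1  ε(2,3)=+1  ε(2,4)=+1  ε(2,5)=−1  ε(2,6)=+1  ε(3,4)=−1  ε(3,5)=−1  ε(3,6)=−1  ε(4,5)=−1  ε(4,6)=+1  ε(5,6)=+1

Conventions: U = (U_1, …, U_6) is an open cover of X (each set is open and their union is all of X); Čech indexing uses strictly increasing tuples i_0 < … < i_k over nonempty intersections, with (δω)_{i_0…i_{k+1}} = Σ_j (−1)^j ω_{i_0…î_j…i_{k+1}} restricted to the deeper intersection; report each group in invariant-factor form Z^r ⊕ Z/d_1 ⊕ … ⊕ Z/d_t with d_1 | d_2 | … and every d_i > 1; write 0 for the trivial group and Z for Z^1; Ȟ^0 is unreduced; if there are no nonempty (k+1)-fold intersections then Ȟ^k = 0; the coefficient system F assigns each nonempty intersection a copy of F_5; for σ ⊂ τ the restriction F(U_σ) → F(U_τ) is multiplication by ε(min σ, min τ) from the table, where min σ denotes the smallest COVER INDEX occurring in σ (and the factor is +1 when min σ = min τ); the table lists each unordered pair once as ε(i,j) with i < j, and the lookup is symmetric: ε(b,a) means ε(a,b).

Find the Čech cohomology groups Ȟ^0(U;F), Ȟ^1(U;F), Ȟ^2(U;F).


Ȟ^0(U;F) ≅ 0, Ȟ^1(U;F) ≅ 0 and Ȟ^2(U;F) ≅ Z/5

nonempty intersections:
  U12={p12,p15,p20} U13={p15,p32,p37} U14={p33,p36,p37} U15={p4,p11,p33} U16={p4,p10,p20} U23={p3,p15,p24,p28} U24={p9,p25,p35} U25={p18,p28,p35} U26={p20,p25,p34} U34={p29,p37,p39} U35={p2,p17,p28} U36={p2,p21,p29} U45={p22,p33,p35} U46={p1,p25,p29} U56={p2,p4,p38}
  U123={p15} U126={p20} U134={p37} U145={p33} U156={p4} U235={p28} U245={p35} U246={p25} U346={p29} U356={p2}
C dims 6,15,10; δ0: rk_F5 6; δ1: rk_F5 9
Ȟ^0: (6−6)−0=0 ⇒ 0
Ȟ^1: (15−9)−6=0 ⇒ 0
Ȟ^2: (10−0)−9=1 ⇒ Z/5


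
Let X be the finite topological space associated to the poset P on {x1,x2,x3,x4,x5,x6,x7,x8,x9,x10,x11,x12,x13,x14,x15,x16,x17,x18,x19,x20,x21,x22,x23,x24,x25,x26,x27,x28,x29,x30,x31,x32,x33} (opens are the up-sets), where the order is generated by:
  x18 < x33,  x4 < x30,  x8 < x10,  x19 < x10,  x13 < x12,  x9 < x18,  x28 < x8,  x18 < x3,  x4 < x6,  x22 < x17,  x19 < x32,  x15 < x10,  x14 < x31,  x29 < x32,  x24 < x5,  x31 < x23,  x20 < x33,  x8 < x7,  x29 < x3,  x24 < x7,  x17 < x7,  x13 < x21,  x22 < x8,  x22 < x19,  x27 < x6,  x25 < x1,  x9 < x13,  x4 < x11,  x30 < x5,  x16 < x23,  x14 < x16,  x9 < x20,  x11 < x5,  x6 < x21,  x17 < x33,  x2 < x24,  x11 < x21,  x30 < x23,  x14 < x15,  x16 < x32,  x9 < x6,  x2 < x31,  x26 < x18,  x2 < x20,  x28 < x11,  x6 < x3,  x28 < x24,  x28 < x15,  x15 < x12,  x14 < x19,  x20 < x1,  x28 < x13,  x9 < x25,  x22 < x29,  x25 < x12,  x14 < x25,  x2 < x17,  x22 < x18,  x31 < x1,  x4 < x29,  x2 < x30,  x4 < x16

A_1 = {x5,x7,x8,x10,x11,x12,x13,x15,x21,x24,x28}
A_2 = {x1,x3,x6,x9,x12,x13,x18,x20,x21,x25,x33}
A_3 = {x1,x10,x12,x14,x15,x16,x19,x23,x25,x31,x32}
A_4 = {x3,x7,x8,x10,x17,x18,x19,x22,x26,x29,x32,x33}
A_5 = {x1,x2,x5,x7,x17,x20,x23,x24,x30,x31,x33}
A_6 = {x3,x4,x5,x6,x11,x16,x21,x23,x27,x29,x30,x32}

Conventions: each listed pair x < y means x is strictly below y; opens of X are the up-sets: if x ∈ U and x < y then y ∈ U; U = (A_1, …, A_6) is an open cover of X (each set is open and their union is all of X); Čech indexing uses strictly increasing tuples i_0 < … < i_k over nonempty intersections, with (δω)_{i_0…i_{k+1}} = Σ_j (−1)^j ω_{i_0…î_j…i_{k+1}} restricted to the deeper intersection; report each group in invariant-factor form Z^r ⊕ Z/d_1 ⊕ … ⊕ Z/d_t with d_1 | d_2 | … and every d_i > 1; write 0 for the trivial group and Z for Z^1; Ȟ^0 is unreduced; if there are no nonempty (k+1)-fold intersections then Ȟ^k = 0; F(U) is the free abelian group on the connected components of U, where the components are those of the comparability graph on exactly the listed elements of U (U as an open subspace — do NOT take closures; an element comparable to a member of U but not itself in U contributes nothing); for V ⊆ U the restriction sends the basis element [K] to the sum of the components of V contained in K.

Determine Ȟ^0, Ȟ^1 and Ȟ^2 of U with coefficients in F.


Ȟ^0 = Z; Ȟ^1 = 0; Ȟ^2 = Z/2

intersection data:
  A12={x12,x13,x21} A13={x10,x12,x15} A14={x7,x8,x10} A15={x5,x7,x24} A16={x5,x11,x21} A23={x1,x12,x25} A24={x3,x18,x33} A25={x1,x20,x33} A26={x3,x6,x21} A34={x10,x19,x32} A35={x1,x23,x31} A36={x16,x23,x32} A45={x7,x17,x33} A46={x3,x29,x32} A56={x5,x23,x30}
  A123={x12} A126={x21} A134={x10} A145={x7} A156={x5} A235={x1} A245={x33} A246={x3} A346={x32} A356={x23}
components per intersection:
  A1: {x5,x7,x8,x10,x11,x12,x13,x15,x21,x24,x28}
  A2: {x1,x3,x6,x9,x12,x13,x18,x20,x21,x25,x33}
  A3: {x1,x10,x12,x14,x15,x16,x19,x23,x25,x31,x32}
  A4: {x3,x7,x8,x10,x17,x18,x19,x22,x26,x29,x32,x33}
  A5: {x1,x2,x5,x7,x17,x20,x23,x24,x30,x31,x33}
  A6: {x3,x4,x5,x6,x11,x16,x21,x23,x27,x29,x30,x32}
  A12: {x12,x13,x21}
  A13: {x10,x12,x15}
  A14: {x7,x8,x10}
  A15: {x5,x7,x24}
  A16: {x5,x11,x21}
  A23: {x1,x12,x25}
  A24: {x3,x18,x33}
  A25: {x1,x20,x33}
  A26: {x3,x6,x21}
  A34: {x10,x19,x32}
  A35: {x1,x23,x31}
  A36: {x16,x23,x32}
  A45: {x7,x17,x33}
  A46: {x3,x29,x32}
  A56: {x5,x23,x30}
  A123: {x12}
  A126: {x21}
  A134: {x10}
  A145: {x7}
  A156: {x5}
  A235: {x1}
  A245: {x33}
  A246: {x3}
  A346: {x32}
  A356: {x23}
C dims 6,15,10; δ0: rk 5, SNF 1^5; δ1: rk 10, SNF 1^9·2
Ȟ^0 = (6 − 5) − 0 = 1, so Ȟ^0 ≅ Z
Ȟ^1 = (15 − 10) − 5 = 0, so Ȟ^1 ≅ 0
Ȟ^2 = (10 − 0) − 10 = 0 plus torsion [2], so Ȟ^2 ≅ Z/2


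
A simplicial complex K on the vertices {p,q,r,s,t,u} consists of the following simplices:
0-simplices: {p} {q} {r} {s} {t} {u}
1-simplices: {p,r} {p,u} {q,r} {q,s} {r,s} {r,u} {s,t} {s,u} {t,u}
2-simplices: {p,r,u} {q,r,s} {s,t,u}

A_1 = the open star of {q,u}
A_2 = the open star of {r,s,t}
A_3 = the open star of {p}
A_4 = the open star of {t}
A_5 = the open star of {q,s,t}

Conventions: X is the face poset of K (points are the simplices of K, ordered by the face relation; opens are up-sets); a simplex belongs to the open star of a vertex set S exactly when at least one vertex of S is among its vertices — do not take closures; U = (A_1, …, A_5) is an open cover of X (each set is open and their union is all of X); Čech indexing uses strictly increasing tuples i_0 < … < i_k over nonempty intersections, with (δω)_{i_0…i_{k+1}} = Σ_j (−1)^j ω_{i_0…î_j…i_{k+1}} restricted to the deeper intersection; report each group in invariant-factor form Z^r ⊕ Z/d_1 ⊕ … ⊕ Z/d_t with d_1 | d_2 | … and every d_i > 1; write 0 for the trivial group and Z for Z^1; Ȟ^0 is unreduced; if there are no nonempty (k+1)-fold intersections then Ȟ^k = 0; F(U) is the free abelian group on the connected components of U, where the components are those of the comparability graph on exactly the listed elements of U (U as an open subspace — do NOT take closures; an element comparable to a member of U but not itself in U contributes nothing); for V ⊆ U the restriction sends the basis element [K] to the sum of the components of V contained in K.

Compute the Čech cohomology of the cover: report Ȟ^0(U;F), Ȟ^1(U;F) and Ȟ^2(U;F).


nerve simplices:
  A1={{q},{u},{p,u},{q,r},{q,s},{r,u},{s,u},{t,u},{p,r,u},{q,r,s},{s,t,u}} A2={{r},{s},{t},{p,r},{q,r},{q,s},{r,s},{r,u},{s,t},{s,u},{t,u},{p,r,u},{q,r,s},{s,t,u}} A3={{p},{p,r},{p,u},{p,r,u}} A4={{t},{s,t},{t,u},{s,t,u}} A5={{q},{s},{t},{q,r},{q,s},{r,s},{s,t},{s,u},{t,u},{q,r,s},{s,t,u}}
  A12={{q,r},{q,s},{r,u},{s,u},{t,u},{p,r,u},{q,r,s},{s,t,u}} A13={{p,u},{p,r,u}} A14={{t,u},{s,t,u}} A15={{q},{q,r},{q,s},{s,u},{t,u},{q,r,s},{s,t,u}} A23={{p,r},{p,r,u}} A24={{t},{s,t},{t,u},{s,t,u}} A25={{s},{t},{q,r},{q,s},{r,s},{s,t},{s,u},{t,u},{q,r,s},{s,t,u}} A45={{t},{s,t},{t,u},{s,t,u}}
  A123={{p,r,u}} A124={{t,u},{s,t,u}} A125={{q,r},{q,s},{s,u},{t,u},{q,r,s},{s,t,u}} A145={{t,u},{s,t,u}} A245={{t},{s,t},{t,u},{s,t,u}}
  A1245={{t,u},{s,t,u}}
components per intersection:
  A1: {{q},{q,r},{q,s},{q,r,s}} {{u},{p,u},{r,u},{s,u},{t,u},{p,r,u},{s,t,u}}
  A2: {{r},{s},{t},{p,r},{q,r},{q,s},{r,s},{r,u},{s,t},{s,u},{t,u},{p,r,u},{q,r,s},{s,t,u}}
  A3: {{p},{p,r},{p,u},{p,r,u}}
  A4: {{t},{s,t},{t,u},{s,t,u}}
  A5: {{q},{s},{t},{q,r},{q,s},{r,s},{s,t},{s,u},{t,u},{q,r,s},{s,t,u}}
  A12: {{q,r},{q,s},{q,r,s}} {{r,u},{p,r,u}} {{s,u},{t,u},{s,t,u}}
  A13: {{p,u},{p,r,u}}
  A14: {{t,u},{s,t,u}}
  A15: {{q},{q,r},{q,s},{q,r,s}} {{s,u},{t,u},{s,t,u}}
  A23: {{p,r},{p,r,u}}
  A24: {{t},{s,t},{t,u},{s,t,u}}
  A25: {{s},{t},{q,r},{q,s},{r,s},{s,t},{s,u},{t,u},{q,r,s},{s,t,u}}
  A45: {{t},{s,t},{t,u},{s,t,u}}
  A123: {{p,r,u}}
  A124: {{t,u},{s,t,u}}
  A125: {{q,r},{q,s},{q,r,s}} {{s,u},{t,u},{s,t,u}}
  A145: {{t,u},{s,t,u}}
  A245: {{t},{s,t},{t,u},{s,t,u}}
  A1245: {{t,u},{s,t,u}}
C dims 6,11,6,1; δ0: rk 5, SNF 1^5; δ1: rk 5, SNF 1^5; δ2: rk 1, SNF 1^1
degree 0: 6−5−0 = 1 → Ȟ^0 ≅ Z
degree 1: 11−5−5 = 1 → Ȟ^1 ≅ Z
degree 2: 6−1−5 = 0 → Ȟ^2 ≅ 0

Ȟ^0 ≅ Z; Ȟ^1 ≅ Z; Ȟ^2 ≅ 0


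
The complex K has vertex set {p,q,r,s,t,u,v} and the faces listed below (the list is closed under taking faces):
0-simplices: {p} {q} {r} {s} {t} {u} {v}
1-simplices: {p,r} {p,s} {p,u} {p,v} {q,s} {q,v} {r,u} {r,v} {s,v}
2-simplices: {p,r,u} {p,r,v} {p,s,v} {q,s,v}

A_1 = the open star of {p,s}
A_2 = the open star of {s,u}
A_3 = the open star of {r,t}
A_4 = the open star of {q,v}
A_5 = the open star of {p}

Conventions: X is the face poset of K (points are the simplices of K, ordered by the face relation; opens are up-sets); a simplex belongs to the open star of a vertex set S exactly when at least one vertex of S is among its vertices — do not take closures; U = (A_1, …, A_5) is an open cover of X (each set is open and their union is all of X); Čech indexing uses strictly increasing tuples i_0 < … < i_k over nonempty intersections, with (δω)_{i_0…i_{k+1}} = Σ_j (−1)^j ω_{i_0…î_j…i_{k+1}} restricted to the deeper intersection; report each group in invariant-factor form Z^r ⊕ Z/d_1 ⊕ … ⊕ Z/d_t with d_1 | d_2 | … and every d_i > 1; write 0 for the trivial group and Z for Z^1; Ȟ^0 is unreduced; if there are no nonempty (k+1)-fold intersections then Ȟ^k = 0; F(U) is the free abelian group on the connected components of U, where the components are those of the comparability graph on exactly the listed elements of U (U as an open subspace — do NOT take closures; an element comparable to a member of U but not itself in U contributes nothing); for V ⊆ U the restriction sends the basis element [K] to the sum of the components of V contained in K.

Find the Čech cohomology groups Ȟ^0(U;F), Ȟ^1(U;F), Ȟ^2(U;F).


nerve of the cover:
  A1={{p},{s},{p,r},{p,s},{p,u},{p,v},{q,s},{s,v},{p,r,u},{p,r,v},{p,s,v},{q,s,v}} A2={{s},{u},{p,s},{p,u},{q,s},{r,u},{s,v},{p,r,u},{p,s,v},{q,s,v}} A3={{r},{t},{p,r},{r,u},{r,v},{p,r,u},{p,r,v}} A4={{q},{v},{p,v},{q,s},{q,v},{r,v},{s,v},{p,r,v},{p,s,v},{q,s,v}} A5={{p},{p,r},{p,s},{p,u},{p,v},{p,r,u},{p,r,v},{p,s,v}}
  A12={{s},{p,s},{p,u},{q,s},{s,v},{p,r,u},{p,s,v},{q,s,v}} A13={{p,r},{p,r,u},{p,r,v}} A14={{p,v},{q,s},{s,v},{p,r,v},{p,s,v},{q,s,v}} A15={{p},{p,r},{p,s},{p,u},{p,v},{p,r,u},{p,r,v},{p,s,v}} A23={{r,u},{p,r,u}} A24={{q,s},{s,v},{p,s,v},{q,s,v}} A25={{p,s},{p,u},{p,r,u},{p,s,v}} A34={{r,v},{p,r,v}} A35={{p,r},{p,r,u},{p,r,v}} A45={{p,v},{p,r,v},{p,s,v}}
  A123={{p,r,u}} A124={{q,s},{s,v},{p,s,v},{q,s,v}} A125={{p,s},{p,u},{p,r,u},{p,s,v}} A134={{p,r,v}} A135={{p,r},{p,r,u},{p,r,v}} A145={{p,v},{p,r,v},{p,s,v}} A235={{p,r,u}} A245={{p,s,v}} A345={{p,r,v}}
  A1235={{p,r,u}} A1245={{p,s,v}} A1345={{p,r,v}}
components per intersection:
  A1: {{p},{s},{p,r},{p,s},{p,u},{p,v},{q,s},{s,v},{p,r,u},{p,r,v},{p,s,v},{q,s,v}}
  A2: {{s},{p,s},{q,s},{s,v},{p,s,v},{q,s,v}} {{u},{p,u},{r,u},{p,r,u}}
  A3: {{r},{p,r},{r,u},{r,v},{p,r,u},{p,r,v}} {{t}}
  A4: {{q},{v},{p,v},{q,s},{q,v},{r,v},{s,v},{p,r,v},{p,s,v},{q,s,v}}
  A5: {{p},{p,r},{p,s},{p,u},{p,v},{p,r,u},{p,r,v},{p,s,v}}
  A12: {{s},{p,s},{q,s},{s,v},{p,s,v},{q,s,v}} {{p,u},{p,r,u}}
  A13: {{p,r},{p,r,u},{p,r,v}}
  A14: {{p,v},{q,s},{s,v},{p,r,v},{p,s,v},{q,s,v}}
  A15: {{p},{p,r},{p,s},{p,u},{p,v},{p,r,u},{p,r,v},{p,s,v}}
  A23: {{r,u},{p,r,u}}
  A24: {{q,s},{s,v},{p,s,v},{q,s,v}}
  A25: {{p,s},{p,s,v}} {{p,u},{p,r,u}}
  A34: {{r,v},{p,r,v}}
  A35: {{p,r},{p,r,u},{p,r,v}}
  A45: {{p,v},{p,r,v},{p,s,v}}
  A123: {{p,r,u}}
  A124: {{q,s},{s,v},{p,s,v},{q,s,v}}
  A125: {{p,s},{p,s,v}} {{p,u},{p,r,u}}
  A134: {{p,r,v}}
  A135: {{p,r},{p,r,u},{p,r,v}}
  A145: {{p,v},{p,r,v},{p,s,v}}
  A235: {{p,r,u}}
  A245: {{p,s,v}}
  A345: {{p,r,v}}
  A1235: {{p,r,u}}
  A1245: {{p,s,v}}
  A1345: {{p,r,v}}
C dims 7,12,10,3; δ0: rk 5, SNF 1^5; δ1: rk 7, SNF 1^7; δ2: rk 3, SNF 1^3
Ȟ^0 = (7 − 5) − 0 = 2, so Ȟ^0 ≅ Z^2
Ȟ^1 = (12 − 7) − 5 = 0, so Ȟ^1 ≅ 0
Ȟ^2 = (10 − 3) − 7 = 0, so Ȟ^2 ≅ 0

Ȟ^0 ≅ Z^2,  Ȟ^1 ≅ 0,  Ȟ^2 ≅ 0


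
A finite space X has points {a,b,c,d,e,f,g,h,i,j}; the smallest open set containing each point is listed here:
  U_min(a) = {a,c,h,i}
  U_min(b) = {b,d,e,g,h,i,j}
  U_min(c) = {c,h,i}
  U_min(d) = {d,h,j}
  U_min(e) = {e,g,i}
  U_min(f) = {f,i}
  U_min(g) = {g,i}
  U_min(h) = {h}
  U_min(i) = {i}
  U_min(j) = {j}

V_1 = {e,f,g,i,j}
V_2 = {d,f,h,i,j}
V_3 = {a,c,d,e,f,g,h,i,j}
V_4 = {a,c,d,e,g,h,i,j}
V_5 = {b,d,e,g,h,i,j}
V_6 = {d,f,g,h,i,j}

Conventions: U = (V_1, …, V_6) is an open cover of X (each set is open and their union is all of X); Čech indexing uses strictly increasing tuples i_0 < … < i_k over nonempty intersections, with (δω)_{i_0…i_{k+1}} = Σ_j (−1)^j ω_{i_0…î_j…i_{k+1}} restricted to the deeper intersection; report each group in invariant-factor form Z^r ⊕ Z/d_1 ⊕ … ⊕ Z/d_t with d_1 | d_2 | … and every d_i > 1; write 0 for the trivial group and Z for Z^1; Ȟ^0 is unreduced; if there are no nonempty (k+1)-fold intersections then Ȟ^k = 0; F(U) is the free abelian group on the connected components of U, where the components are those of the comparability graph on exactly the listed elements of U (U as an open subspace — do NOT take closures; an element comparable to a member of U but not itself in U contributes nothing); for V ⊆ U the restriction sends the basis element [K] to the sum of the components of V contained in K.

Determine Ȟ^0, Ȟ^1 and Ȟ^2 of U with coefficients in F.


Ȟ^0 = Z,  Ȟ^1 = Z,  Ȟ^2 = 0

nerve simplices:
  V12={f,i,j} V13={e,f,g,i,j} V14={e,g,i,j} V15={e,g,i,j} V16={f,g,i,j} V23={d,f,h,i,j} V24={d,h,i,j} V25={d,h,i,j} V26={d,f,h,i,j} V34={a,c,d,e,g,h,i,j} V35={d,e,g,h,i,j} V36={d,f,g,h,i,j} V45={d,e,g,h,i,j} V46={d,g,h,i,j} V56={d,g,h,i,j}
  V123={f,i,j} V124={i,j} V125={i,j} V126={f,i,j} V134={e,g,i,j} V135={e,g,i,j} V136={f,g,i,j} V145={e,g,i,j} V146={g,i,j} V156={g,i,j} V234={d,h,i,j} V235={d,h,i,j} V236={d,f,h,i,j} V245={d,h,i,j} V246={d,h,i,j} V256={d,h,i,j} V345={d,e,g,h,i,j} V346={d,g,h,i,j} V356={d,g,h,i,j} V456={d,g,h,i,j}
  V1234={i,j} V1235={i,j} V1236={f,i,j} V1245={i,j} V1246={i,j} V1256={i,j} V1345={e,g,i,j} V1346={g,i,j} V1356={g,i,j} V1456={g,i,j} V2345={d,h,i,j} V2346={d,h,i,j} V2356={d,h,i,j} V2456={d,h,i,j} V3456={d,g,h,i,j}
  V12345={i,j} V12346={i,j} V12356={i,j} V12456={i,j} V13456={g,i,j} V23456={d,h,i,j}
  V123456={i,j}
components per intersection:
  V1: {e,f,g,i} {j}
  V2: {d,h,j} {f,i}
  V3: {a,c,d,e,f,g,h,i,j}
  V4: {a,c,d,e,g,h,i,j}
  V5: {b,d,e,g,h,i,j}
  V6: {d,h,j} {f,g,i}
  V12: {f,i} {j}
  V13: {e,f,g,i} {j}
  V14: {e,g,i} {j}
  V15: {e,g,i} {j}
  V16: {f,g,i} {j}
  V23: {d,h,j} {f,i}
  V24: {d,h,j} {i}
  V25: {d,h,j} {i}
  V26: {d,h,j} {f,i}
  V34: {a,c,d,e,g,h,i,j}
  V35: {d,h,j} {e,g,i}
  V36: {d,h,j} {f,g,i}
  V45: {d,h,j} {e,g,i}
  V46: {d,h,j} {g,i}
  V56: {d,h,j} {g,i}
  V123: {f,i} {j}
  V124: {i} {j}
  V125: {i} {j}
  V126: {f,i} {j}
  V134: {e,g,i} {j}
  V135: {e,g,i} {j}
  V136: {f,g,i} {j}
  V145: {e,g,i} {j}
  V146: {g,i} {j}
  V156: {g,i} {j}
  V234: {d,h,j} {i}
  V235: {d,h,j} {i}
  V236: {d,h,j} {f,i}
  V245: {d,h,j} {i}
  V246: {d,h,j} {i}
  V256: {d,h,j} {i}
  V345: {d,h,j} {e,g,i}
  V346: {d,h,j} {g,i}
  V356: {d,h,j} {g,i}
  V456: {d,h,j} {g,i}
  V1234: {i} {j}
  V1235: {i} {j}
  V1236: {f,i} {j}
  V1245: {i} {j}
  V1246: {i} {j}
  V1256: {i} {j}
  V1345: {e,g,i} {j}
  V1346: {g,i} {j}
  V1356: {g,i} {j}
  V1456: {g,i} {j}
  V2345: {d,h,j} {i}
  V2346: {d,h,j} {i}
  V2356: {d,h,j} {i}
  V2456: {d,h,j} {i}
  V3456: {d,h,j} {g,i}
  V12345: {i} {j}
  V12346: {i} {j}
  V12356: {i} {j}
  V12456: {i} {j}
  V13456: {g,i} {j}
  V23456: {d,h,j} {i}
  V123456: {i} {j}
C dims 9,29,40,30; δ0: rk 8, SNF 1^8; δ1: rk 20, SNF 1^20; δ2: rk 20, SNF 1^20
degree 0: 9−8−0 = 1 → Ȟ^0 ≅ Z
degree 1: 29−20−8 = 1 → Ȟ^1 ≅ Z
degree 2: 40−20−20 = 0 → Ȟ^2 ≅ 0
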